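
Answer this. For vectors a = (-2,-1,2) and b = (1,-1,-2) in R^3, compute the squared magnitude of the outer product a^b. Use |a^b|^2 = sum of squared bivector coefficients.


a wedge b = (a1*b2 - a2*b1)*e12 + (a1*b3 - a3*b1)*e13 + (a2*b3 - a3*b2)*e23
e12 coeff: (-2)*(-1) - (-1)*1 = 2 - (-1) = 3
e13 coeff: (-2)*(-2) - 2*1 = 4 - 2 = 2
e23 coeff: (-1)*(-2) - 2*(-1) = 2 - (-2) = 4
|a wedge b|^2 = 3^2 + 2^2 + 4^2
= 9 + 4 + 16
= 29


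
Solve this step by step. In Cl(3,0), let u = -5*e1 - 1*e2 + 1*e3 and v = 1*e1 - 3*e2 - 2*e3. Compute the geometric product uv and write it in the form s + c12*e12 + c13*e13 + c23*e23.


In Cl(3,0): e_i^2 = 1, e_ie_j = -e_je_i for i != j.
Scalar part = u . v = (-5)*1 + (-1)*(-3) + 1*(-2)
= -5 + 3 + (-2) = -4
e12 coeff = (-5)*(-3) - (-1)*1 = 15 - (-1) = 16
e13 coeff = (-5)*(-2) - 1*1 = 10 - 1 = 9
e23 coeff = (-1)*(-2) - 1*(-3) = 2 - (-3) = 5
uv = -4 + 16*e12 + 9*e13 + 5*e23


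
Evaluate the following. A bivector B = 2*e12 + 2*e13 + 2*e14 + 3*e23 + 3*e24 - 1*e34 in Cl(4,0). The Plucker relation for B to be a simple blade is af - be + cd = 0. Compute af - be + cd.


Plucker relation: af - be + cd
a*f = 2*(-1) = -2
b*e = 2*3 = 6
c*d = 2*3 = 6
af - be + cd = -2 - 6 + 6
= -2


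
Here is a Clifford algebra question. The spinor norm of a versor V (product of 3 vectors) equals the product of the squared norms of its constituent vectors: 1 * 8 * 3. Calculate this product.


Spinor norm N(V) = |v1|^2 * |v2|^2 * ... * |v3|^2
= 1 * 8 * 3
Running product: 1, 8, 24
N(V) = 24


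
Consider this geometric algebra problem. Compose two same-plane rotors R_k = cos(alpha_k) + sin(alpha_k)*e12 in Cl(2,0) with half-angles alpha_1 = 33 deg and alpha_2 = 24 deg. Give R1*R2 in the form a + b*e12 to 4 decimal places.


Same-plane rotors commute and their half-angles add:
R1*R2 = cos(a1 + a2) + sin(a1 + a2)*e12.
a1 + a2 = 33 + 24 = 57 deg
cos(57 deg) = 0.5446
sin(57 deg) = 0.8387
R1*R2 = 0.5446 + 0.8387*e12


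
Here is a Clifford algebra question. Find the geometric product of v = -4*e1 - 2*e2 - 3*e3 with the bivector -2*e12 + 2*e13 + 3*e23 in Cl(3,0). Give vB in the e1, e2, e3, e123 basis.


vB has grade-1 (vector) and grade-3 (trivector) parts: vB = (v _| B) + (v ^ B).
Vector part <vB>_1:
  e1: -v2*b12 - v3*b13 = -(-2)*(-2) - (-3)*(2) = 2
  e2: v1*b12 - v3*b23 = (-4)*(-2) - (-3)*(3) = 17
  e3: v1*b13 + v2*b23 = (-4)*(2) + (-2)*(3) = -14
Trivector part <vB>_3:
  e123: v1*b23 - v2*b13 + v3*b12 = (-4)*(3) - (-2)*(2) + (-3)*(-2) = -2
vB = 2*e1 + 17*e2 - 14*e3 - 2*e123


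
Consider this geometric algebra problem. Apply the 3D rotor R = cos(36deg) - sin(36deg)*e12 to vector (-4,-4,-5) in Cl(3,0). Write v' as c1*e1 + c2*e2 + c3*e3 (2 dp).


Rotor R = cos(36deg) - sin(36deg)*e12
Rotation angle theta = 2 * 36 = 72 degrees in the e12 plane (e1 -> e2).
The component perpendicular to the plane (e3) is invariant: v'_3 = v3 = -5.00
cos(72deg) = 0.3090, sin(72deg) = 0.9511
v'_1 = v1*cos(theta) - v2*sin(theta) = -4*0.3090 - (-4)*0.9511 = 2.57
v'_2 = v1*sin(theta) + v2*cos(theta) = -4*0.9511 + (-4)*0.3090 = -5.04
v' = 2.57*e1 - 5.04*e2 - 5.00*e3


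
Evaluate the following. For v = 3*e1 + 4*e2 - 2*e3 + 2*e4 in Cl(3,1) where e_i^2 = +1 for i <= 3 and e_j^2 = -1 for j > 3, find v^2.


v^2 = sum of c_i^2 * e_i^2
Positive signature terms (e_i^2 = +1): 3^2 + 4^2 + (-2)^2 = 29
Negative signature terms (e_j^2 = -1): 2^2 = 4
v^2 = 29 - 4 = 25


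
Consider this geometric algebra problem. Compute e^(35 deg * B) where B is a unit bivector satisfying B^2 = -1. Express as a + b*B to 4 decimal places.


For a unit bivector B with B^2 = -1, the exponential series gives
e^(theta*B) = cos(theta) + sin(theta)*B (the GA analogue of Euler's formula).
theta = 35 degrees = 0.610865 rad
cos(35 deg) = 0.8192
sin(35 deg) = 0.5736
exp(theta*B) = 0.8192 + 0.5736*B


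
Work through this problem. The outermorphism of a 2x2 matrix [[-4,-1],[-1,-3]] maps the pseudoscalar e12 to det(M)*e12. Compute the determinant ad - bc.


The outermorphism of a linear map f sends e1^e2 to f(e1)^f(e2).
f(e1) = -4*e1 - 1*e2
f(e2) = -1*e1 - 3*e2
f(e1) ^ f(e2) = (-4*e1 - 1*e2) ^ (-1*e1 - 3*e2)
= (-4)*(-3)*e12 + (-1)*(-1)*e21
= (12 - 1)*e12
= 11*e12
Coefficient = 11


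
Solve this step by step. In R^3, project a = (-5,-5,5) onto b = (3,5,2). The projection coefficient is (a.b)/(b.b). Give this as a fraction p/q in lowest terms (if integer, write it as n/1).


Projection coefficient = (a . b) / (b . b)
a . b = (-5)*3 + (-5)*5 + 5*2
= -15 + (-25) + 10 = -30
b . b = 3^2 + 5^2 + 2^2
= 9 + 25 + 4 = 38
Coefficient = -30/38
In lowest terms: -15/19


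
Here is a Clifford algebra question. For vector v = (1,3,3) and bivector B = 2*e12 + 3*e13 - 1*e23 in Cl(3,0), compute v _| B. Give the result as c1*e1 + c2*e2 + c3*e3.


Left contraction v _| B = <vB>_1 (grade-1 part of the geometric product vB).
Using e1_|e12 = e2, e2_|e12 = -e1, e1_|e13 = e3, e3_|e13 = -e1, e2_|e23 = e3, e3_|e23 = -e2:
e1 coeff: -v2*b12 - v3*b13 = -(3)*(2) - (3)*(3) = -15
e2 coeff: v1*b12 - v3*b23 = (1)*(2) - (3)*(-1) = 5
e3 coeff: v1*b13 + v2*b23 = (1)*(3) + (3)*(-1) = 0
v _| B = -15*e1 + 5*e2 + 0*e3


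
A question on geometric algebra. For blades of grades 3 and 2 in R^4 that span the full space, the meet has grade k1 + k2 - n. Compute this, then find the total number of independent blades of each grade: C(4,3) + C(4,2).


Meet grade = grade(A) + grade(B) - n
= 3 + 2 - 4 = 1
C(4,3) = 4
C(4,2) = 6
dim_A + dim_B = 4 + 6 = 10


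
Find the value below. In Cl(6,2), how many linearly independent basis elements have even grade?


Even subalgebra dimension = 2^(n-1)
n = 6 + 2 = 8
2^(8 - 1) = 2^7 = 128
Verification: sum of C(8,k) for even k = 1 + 28 + 70 + 28 + 1 = 128
Result = 128


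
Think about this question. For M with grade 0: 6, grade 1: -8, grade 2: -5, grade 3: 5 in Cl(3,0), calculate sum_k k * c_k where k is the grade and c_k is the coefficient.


Grade-weighted sum = sum of grade_k * coefficient_k
0*6 = 0
1*(-8) = -8
2*(-5) = -10
3*5 = 15
Total = 0 + (-8) + (-10) + 15 = -3


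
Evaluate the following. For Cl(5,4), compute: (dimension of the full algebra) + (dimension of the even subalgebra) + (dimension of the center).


n = 5 + 4 = 9
Total dim = 2^9 = 512
Even subalgebra dim = 2^8 = 256
n is odd, so center dim = 2
Sum = 512 + 256 + 2 = 770


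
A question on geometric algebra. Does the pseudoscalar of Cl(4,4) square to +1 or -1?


The pseudoscalar I = e1...e_n (product of all n generators) of Cl(p,q) satisfies I^2 = (-1)^(q + n(n-1)/2).
p = 4, q = 4, n = p + q = 8
n(n-1)/2 = 8 * 7 / 2 = 28
Exponent = q + n(n-1)/2 = 4 + 28 = 32
I^2 = (-1)^32 = +1


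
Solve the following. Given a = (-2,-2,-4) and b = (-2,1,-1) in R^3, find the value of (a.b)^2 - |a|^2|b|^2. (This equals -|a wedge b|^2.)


a . b = (-2)*(-2) + (-2)*1 + (-4)*(-1)
= 4 + (-2) + 4 = 6
|a|^2 = (-2)^2 + (-2)^2 + (-4)^2 = 24
|b|^2 = (-2)^2 + 1^2 + (-1)^2 = 6
(a.b)^2 = 6^2 = 36
|a|^2 * |b|^2 = 24 * 6 = 144
Result = 36 - 144 = -108


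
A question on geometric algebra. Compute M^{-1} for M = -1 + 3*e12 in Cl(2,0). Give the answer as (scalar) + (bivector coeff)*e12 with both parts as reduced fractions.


M = -1 + 3*e12, where e12^2 = -1.
Since M commutes with its reverse ~M = a - b*e12, M * ~M = a^2 - b^2*e12^2 = a^2 + b^2.
So M^{-1} = ~M / (a^2 + b^2) = (a - b*e12)/(a^2 + b^2).
a^2 + b^2 = 1 + 9 = 10
Scalar part = -1/10 = -1/10
Bivector coeff = -3/10 = -3/10
M^{-1} = -1/10 - 3/10*e12


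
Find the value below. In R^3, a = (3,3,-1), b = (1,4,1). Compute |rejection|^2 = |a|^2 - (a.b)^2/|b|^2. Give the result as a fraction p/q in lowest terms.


|a|^2 = 3^2 + 3^2 + (-1)^2 = 19
|b|^2 = 1^2 + 4^2 + 1^2 = 18
a . b = 3*1 + 3*4 + (-1)*1 = 14
(a.b)^2 = 14^2 = 196
|rej|^2 = 19 - 196/18
= (342 - 196)/18
= 146/18
In lowest terms: 73/9


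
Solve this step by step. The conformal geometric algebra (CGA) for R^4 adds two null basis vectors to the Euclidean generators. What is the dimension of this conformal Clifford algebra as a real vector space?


The conformal model of R^4 uses Cl(5,1): the 4 Euclidean generators plus two extra orthogonal generators e+ (e+^2 = +1) and e- (e-^2 = -1), from which the null vectors e0, einf are built.
Number of generators m = 4 + 2 = 6.
dim Cl(p,q) = 2^m = 2^6 = 64


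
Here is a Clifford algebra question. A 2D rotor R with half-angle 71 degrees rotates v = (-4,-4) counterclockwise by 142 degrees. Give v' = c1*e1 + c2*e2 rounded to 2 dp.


Rotor R = cos(71deg) - sin(71deg)*e12
Rotation angle theta = 2 * 71 = 142 degrees
v' = R*v*~R rotates v by theta.
cos(142deg) = -0.7880, sin(142deg) = 0.6157
v'_1 = -4*cos(142deg) - (-4)*sin(142deg)
= -4*(-0.7880) - (-4)*0.6157
= 5.61
v'_2 = -4*sin(142deg) + (-4)*cos(142deg)
= -4*0.6157 + (-4)*(-0.7880)
= 0.69
v' = 5.61*e1 + 0.69*e2


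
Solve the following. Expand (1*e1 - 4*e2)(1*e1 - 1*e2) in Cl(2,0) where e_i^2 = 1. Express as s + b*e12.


Expand: (1*e1 - 4*e2)(1*e1 - 1*e2)
= 1*1*e1e1 + 1*(-1)*e1e2 + (-4)*1*e2e1 + (-4)*(-1)*e2e2
Using e1^2 = e2^2 = 1, e2e1 = -e1e2:
Scalar part s = 1*1 + (-4)*(-1) = 1 + 4 = 5
Bivector part b = 1*(-1) - (-4)*1 = -1 - (-4) = 3
uv = 5 + 3*e12


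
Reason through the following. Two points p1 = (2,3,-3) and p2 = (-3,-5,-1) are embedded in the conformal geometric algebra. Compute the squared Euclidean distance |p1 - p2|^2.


p1 - p2 = (5, 8, -2)
|p1 - p2|^2 = 5^2 + 8^2 + (-2)^2
= 25 + 64 + 4
= 93


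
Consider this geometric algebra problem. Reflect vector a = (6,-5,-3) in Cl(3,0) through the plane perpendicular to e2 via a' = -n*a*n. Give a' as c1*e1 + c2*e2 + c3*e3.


Reflection formula: a' = -n*a*n, with n = e2 (unit vector, n^2 = 1).
For reflection through hyperplane perp to e2:
The component along e2 flips sign, others stay.
a = (6, -5, -3)
a' = (6, 5, -3)
a' = 6*e1 + 5*e2 - 3*e3


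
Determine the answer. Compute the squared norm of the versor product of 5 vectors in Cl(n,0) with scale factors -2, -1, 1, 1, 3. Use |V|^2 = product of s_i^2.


Each vector v_i has |v_i|^2 = s_i^2
Squared scales: (-2)^2 = 4, (-1)^2 = 1, 1^2 = 1, 1^2 = 1, 3^2 = 9
|V|^2 = 4 * 1 * 1 * 1 * 9
= 36


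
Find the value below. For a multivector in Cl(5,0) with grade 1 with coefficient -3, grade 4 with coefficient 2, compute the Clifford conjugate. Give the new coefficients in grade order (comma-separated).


Clifford conjugate sign for grade k: (-1)^(k(k+1)/2)
Grade 1: (-1)^(1*2/2) = (-1)^1 = -1, coeff -3 -> 3
Grade 4: (-1)^(4*5/2) = (-1)^10 = 1, coeff 2 -> 2
Conjugated coefficients: 3, 2


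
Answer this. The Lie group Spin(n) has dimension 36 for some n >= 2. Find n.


dim Spin(n) = dim so(n) = n(n-1)/2.
Solve n(n-1)/2 = 36, i.e. n^2 - n - 72 = 0.
Discriminant = 1 + 8*36 = 289
n = (1 + sqrt(289))/2 = (1 + 17)/2 = 9


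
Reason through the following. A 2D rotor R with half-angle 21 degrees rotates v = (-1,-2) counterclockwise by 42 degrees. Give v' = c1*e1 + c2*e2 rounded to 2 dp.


Rotor R = cos(21deg) - sin(21deg)*e12
Rotation angle theta = 2 * 21 = 42 degrees
v' = R*v*~R rotates v by theta.
cos(42deg) = 0.7431, sin(42deg) = 0.6691
v'_1 = -1*cos(42deg) - (-2)*sin(42deg)
= -1*0.7431 - (-2)*0.6691
= 0.60
v'_2 = -1*sin(42deg) + (-2)*cos(42deg)
= -1*0.6691 + (-2)*0.7431
= -2.16
v' = 0.60*e1 - 2.16*e2


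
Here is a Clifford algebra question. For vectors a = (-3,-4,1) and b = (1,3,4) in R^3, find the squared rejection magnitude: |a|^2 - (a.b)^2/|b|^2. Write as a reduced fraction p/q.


|a|^2 = (-3)^2 + (-4)^2 + 1^2 = 26
|b|^2 = 1^2 + 3^2 + 4^2 = 26
a . b = (-3)*1 + (-4)*3 + 1*4 = -11
(a.b)^2 = (-11)^2 = 121
|rej|^2 = 26 - 121/26
= (676 - 121)/26
= 555/26
In lowest terms: 555/26


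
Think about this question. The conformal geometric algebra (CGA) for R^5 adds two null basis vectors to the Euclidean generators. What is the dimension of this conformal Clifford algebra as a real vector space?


The conformal model of R^5 uses Cl(6,1): the 5 Euclidean generators plus two extra orthogonal generators e+ (e+^2 = +1) and e- (e-^2 = -1), from which the null vectors e0, einf are built.
Number of generators m = 5 + 2 = 7.
dim Cl(p,q) = 2^m = 2^7 = 128


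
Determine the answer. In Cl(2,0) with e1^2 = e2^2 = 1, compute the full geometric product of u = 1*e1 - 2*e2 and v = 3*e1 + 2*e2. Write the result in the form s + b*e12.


Expand: (1*e1 - 2*e2)(3*e1 + 2*e2)
= 1*3*e1e1 + 1*2*e1e2 + (-2)*3*e2e1 + (-2)*2*e2e2
Using e1^2 = e2^2 = 1, e2e1 = -e1e2:
Scalar part s = 1*3 + (-2)*2 = 3 + (-4) = -1
Bivector part b = 1*2 - (-2)*3 = 2 - (-6) = 8
uv = -1 + 8*e12


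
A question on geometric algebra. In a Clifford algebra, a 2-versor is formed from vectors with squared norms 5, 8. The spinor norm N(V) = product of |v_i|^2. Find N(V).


Spinor norm N(V) = |v1|^2 * |v2|^2 * ... * |v2|^2
= 5 * 8
Running product: 5, 40
N(V) = 40


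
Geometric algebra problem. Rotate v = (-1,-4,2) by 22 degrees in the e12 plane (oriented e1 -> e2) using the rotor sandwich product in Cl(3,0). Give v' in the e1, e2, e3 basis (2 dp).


Rotor R = cos(11deg) - sin(11deg)*e12
Rotation angle theta = 2 * 11 = 22 degrees in the e12 plane (e1 -> e2).
The component perpendicular to the plane (e3) is invariant: v'_3 = v3 = 2.00
cos(22deg) = 0.9272, sin(22deg) = 0.3746
v'_1 = v1*cos(theta) - v2*sin(theta) = -1*0.9272 - (-4)*0.3746 = 0.57
v'_2 = v1*sin(theta) + v2*cos(theta) = -1*0.3746 + (-4)*0.9272 = -4.08
v' = 0.57*e1 - 4.08*e2 + 2.00*e3


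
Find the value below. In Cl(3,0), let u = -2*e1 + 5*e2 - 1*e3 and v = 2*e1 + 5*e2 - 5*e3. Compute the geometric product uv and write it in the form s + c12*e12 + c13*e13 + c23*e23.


In Cl(3,0): e_i^2 = 1, e_ie_j = -e_je_i for i != j.
Scalar part = u . v = (-2)*2 + 5*5 + (-1)*(-5)
= -4 + 25 + 5 = 26
e12 coeff = (-2)*5 - 5*2 = -10 - 10 = -20
e13 coeff = (-2)*(-5) - (-1)*2 = 10 - (-2) = 12
e23 coeff = 5*(-5) - (-1)*5 = -25 - (-5) = -20
uv = 26 - 20*e12 + 12*e13 - 20*e23


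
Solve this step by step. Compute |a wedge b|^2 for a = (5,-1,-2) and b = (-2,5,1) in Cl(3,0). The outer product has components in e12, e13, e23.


a wedge b = (a1*b2 - a2*b1)*e12 + (a1*b3 - a3*b1)*e13 + (a2*b3 - a3*b2)*e23
e12 coeff: 5*5 - (-1)*(-2) = 25 - 2 = 23
e13 coeff: 5*1 - (-2)*(-2) = 5 - 4 = 1
e23 coeff: (-1)*1 - (-2)*5 = -1 - (-10) = 9
|a wedge b|^2 = 23^2 + 1^2 + 9^2
= 529 + 1 + 81
= 611


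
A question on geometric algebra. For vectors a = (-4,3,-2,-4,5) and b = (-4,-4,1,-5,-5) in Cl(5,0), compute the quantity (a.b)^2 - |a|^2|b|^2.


a . b = (-4)*(-4) + 3*(-4) + (-2)*1 + (-4)*(-5) + 5*(-5)
= 16 + (-12) + (-2) + 20 + (-25) = -3
|a|^2 = (-4)^2 + 3^2 + (-2)^2 + (-4)^2 + 5^2 = 70
|b|^2 = (-4)^2 + (-4)^2 + 1^2 + (-5)^2 + (-5)^2 = 83
(a.b)^2 = (-3)^2 = 9
|a|^2 * |b|^2 = 70 * 83 = 5810
Result = 9 - 5810 = -5801


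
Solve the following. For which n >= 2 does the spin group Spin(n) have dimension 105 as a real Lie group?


dim Spin(n) = dim so(n) = n(n-1)/2.
Solve n(n-1)/2 = 105, i.e. n^2 - n - 210 = 0.
Discriminant = 1 + 8*105 = 841
n = (1 + sqrt(841))/2 = (1 + 29)/2 = 15


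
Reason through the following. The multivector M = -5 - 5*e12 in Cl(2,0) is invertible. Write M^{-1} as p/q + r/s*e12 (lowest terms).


M = -5 - 5*e12, where e12^2 = -1.
Since M commutes with its reverse ~M = a - b*e12, M * ~M = a^2 - b^2*e12^2 = a^2 + b^2.
So M^{-1} = ~M / (a^2 + b^2) = (a - b*e12)/(a^2 + b^2).
a^2 + b^2 = 25 + 25 = 50
Scalar part = -5/50 = -1/10
Bivector coeff = 5/50 = 1/10
M^{-1} = -1/10 + 1/10*e12


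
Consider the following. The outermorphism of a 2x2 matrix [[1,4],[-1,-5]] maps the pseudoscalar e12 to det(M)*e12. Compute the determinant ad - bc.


The outermorphism of a linear map f sends e1^e2 to f(e1)^f(e2).
f(e1) = 1*e1 - 1*e2
f(e2) = 4*e1 - 5*e2
f(e1) ^ f(e2) = (1*e1 - 1*e2) ^ (4*e1 - 5*e2)
= 1*(-5)*e12 + (-1)*4*e21
= (-5 - (-4))*e12
= -1*e12
Coefficient = -1


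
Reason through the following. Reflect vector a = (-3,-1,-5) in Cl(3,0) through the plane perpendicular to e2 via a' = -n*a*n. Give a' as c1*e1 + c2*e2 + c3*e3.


Reflection formula: a' = -n*a*n, with n = e2 (unit vector, n^2 = 1).
For reflection through hyperplane perp to e2:
The component along e2 flips sign, others stay.
a = (-3, -1, -5)
a' = (-3, 1, -5)
a' = -3*e1 + 1*e2 - 5*e3


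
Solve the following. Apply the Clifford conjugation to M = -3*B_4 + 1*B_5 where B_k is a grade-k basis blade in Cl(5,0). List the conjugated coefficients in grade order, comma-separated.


Clifford conjugate sign for grade k: (-1)^(k(k+1)/2)
Grade 4: (-1)^(4*5/2) = (-1)^10 = 1, coeff -3 -> -3
Grade 5: (-1)^(5*6/2) = (-1)^15 = -1, coeff 1 -> -1
Conjugated coefficients: -3, -1


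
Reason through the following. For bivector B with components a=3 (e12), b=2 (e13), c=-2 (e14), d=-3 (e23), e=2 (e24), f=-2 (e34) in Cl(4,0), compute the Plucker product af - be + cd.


Plucker relation: af - be + cd
a*f = 3*(-2) = -6
b*e = 2*2 = 4
c*d = (-2)*(-3) = 6
af - be + cd = -6 - 4 + 6
= -4


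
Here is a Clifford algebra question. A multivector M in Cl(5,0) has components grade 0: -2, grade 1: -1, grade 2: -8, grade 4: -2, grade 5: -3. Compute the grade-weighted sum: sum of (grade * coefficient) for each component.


Grade-weighted sum = sum of grade_k * coefficient_k
0*(-2) = 0
1*(-1) = -1
2*(-8) = -16
4*(-2) = -8
5*(-3) = -15
Total = 0 + (-1) + (-16) + (-8) + (-15) = -40


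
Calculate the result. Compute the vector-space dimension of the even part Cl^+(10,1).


Even subalgebra dimension = 2^(n-1)
n = 10 + 1 = 11
2^(11 - 1) = 2^10 = 1024
Verification: sum of C(11,k) for even k = 1 + 55 + 330 + 462 + 165 + 11 = 1024
Result = 1024


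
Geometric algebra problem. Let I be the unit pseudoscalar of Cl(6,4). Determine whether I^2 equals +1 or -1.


The pseudoscalar I = e1...e_n (product of all n generators) of Cl(p,q) satisfies I^2 = (-1)^(q + n(n-1)/2).
p = 6, q = 4, n = p + q = 10
n(n-1)/2 = 10 * 9 / 2 = 45
Exponent = q + n(n-1)/2 = 4 + 45 = 49
I^2 = (-1)^49 = -1


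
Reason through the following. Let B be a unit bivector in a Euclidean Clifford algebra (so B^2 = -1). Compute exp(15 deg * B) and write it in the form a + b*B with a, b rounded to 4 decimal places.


For a unit bivector B with B^2 = -1, the exponential series gives
e^(theta*B) = cos(theta) + sin(theta)*B (the GA analogue of Euler's formula).
theta = 15 degrees = 0.261799 rad
cos(15 deg) = 0.9659
sin(15 deg) = 0.2588
exp(theta*B) = 0.9659 + 0.2588*B


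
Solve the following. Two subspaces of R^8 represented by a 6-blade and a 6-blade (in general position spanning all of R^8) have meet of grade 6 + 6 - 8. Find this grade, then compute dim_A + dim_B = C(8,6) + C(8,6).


Meet grade = grade(A) + grade(B) - n
= 6 + 6 - 8 = 4
C(8,6) = 28
C(8,6) = 28
dim_A + dim_B = 28 + 28 = 56


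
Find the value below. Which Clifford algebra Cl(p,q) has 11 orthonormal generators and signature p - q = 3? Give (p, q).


We need p + q = 11 and p - q = 3.
Adding: 2p = 11 + 3 = 14, so p = 7.
Then q = 11 - 7 = 4.
(p, q) = (7, 4)


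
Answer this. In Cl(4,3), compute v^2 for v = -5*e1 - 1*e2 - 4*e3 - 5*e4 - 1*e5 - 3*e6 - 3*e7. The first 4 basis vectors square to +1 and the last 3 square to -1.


v^2 = sum of c_i^2 * e_i^2
Positive signature terms (e_i^2 = +1): (-5)^2 + (-1)^2 + (-4)^2 + (-5)^2 = 67
Negative signature terms (e_j^2 = -1): (-1)^2 + (-3)^2 + (-3)^2 = 19
v^2 = 67 - 19 = 48


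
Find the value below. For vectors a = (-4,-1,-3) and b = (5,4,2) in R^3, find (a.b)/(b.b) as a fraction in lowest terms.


Projection coefficient = (a . b) / (b . b)
a . b = (-4)*5 + (-1)*4 + (-3)*2
= -20 + (-4) + (-6) = -30
b . b = 5^2 + 4^2 + 2^2
= 25 + 16 + 4 = 45
Coefficient = -30/45
In lowest terms: -2/3


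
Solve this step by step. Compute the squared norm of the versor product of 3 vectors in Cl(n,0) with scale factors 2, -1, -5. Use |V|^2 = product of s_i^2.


Each vector v_i has |v_i|^2 = s_i^2
Squared scales: 2^2 = 4, (-1)^2 = 1, (-5)^2 = 25
|V|^2 = 4 * 1 * 25
= 100


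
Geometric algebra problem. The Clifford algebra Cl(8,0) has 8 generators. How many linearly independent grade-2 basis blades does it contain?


Number of grade-k basis blades in Cl(p,q) with n = p + q is C(n, k).
n = 8 + 0 = 8
C(8, 2) = 8! / (2! * 6!)
= 40320 / (2 * 720)
= 28


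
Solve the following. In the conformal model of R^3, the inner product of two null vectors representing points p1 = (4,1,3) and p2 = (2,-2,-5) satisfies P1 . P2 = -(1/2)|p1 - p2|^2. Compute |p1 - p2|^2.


p1 - p2 = (2, 3, 8)
|p1 - p2|^2 = 2^2 + 3^2 + 8^2
= 4 + 9 + 64
= 77


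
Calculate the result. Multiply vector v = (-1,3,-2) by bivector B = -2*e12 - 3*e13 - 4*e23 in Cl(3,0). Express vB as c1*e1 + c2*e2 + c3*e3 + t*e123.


vB has grade-1 (vector) and grade-3 (trivector) parts: vB = (v _| B) + (v ^ B).
Vector part <vB>_1:
  e1: -v2*b12 - v3*b13 = -(3)*(-2) - (-2)*(-3) = 0
  e2: v1*b12 - v3*b23 = (-1)*(-2) - (-2)*(-4) = -6
  e3: v1*b13 + v2*b23 = (-1)*(-3) + (3)*(-4) = -9
Trivector part <vB>_3:
  e123: v1*b23 - v2*b13 + v3*b12 = (-1)*(-4) - (3)*(-3) + (-2)*(-2) = 17
vB = 0*e1 - 6*e2 - 9*e3 + 17*e123


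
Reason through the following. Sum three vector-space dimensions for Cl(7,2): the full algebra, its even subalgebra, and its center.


n = 7 + 2 = 9
Total dim = 2^9 = 512
Even subalgebra dim = 2^8 = 256
n is odd, so center dim = 2
Sum = 512 + 256 + 2 = 770


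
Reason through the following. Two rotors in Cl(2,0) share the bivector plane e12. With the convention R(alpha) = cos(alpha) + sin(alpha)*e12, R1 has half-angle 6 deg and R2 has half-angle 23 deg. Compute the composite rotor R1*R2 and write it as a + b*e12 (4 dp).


Same-plane rotors commute and their half-angles add:
R1*R2 = cos(a1 + a2) + sin(a1 + a2)*e12.
a1 + a2 = 6 + 23 = 29 deg
cos(29 deg) = 0.8746
sin(29 deg) = 0.4848
R1*R2 = 0.8746 + 0.4848*e12


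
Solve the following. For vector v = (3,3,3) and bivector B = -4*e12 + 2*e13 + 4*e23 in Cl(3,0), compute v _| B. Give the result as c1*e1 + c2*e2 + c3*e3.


Left contraction v _| B = <vB>_1 (grade-1 part of the geometric product vB).
Using e1_|e12 = e2, e2_|e12 = -e1, e1_|e13 = e3, e3_|e13 = -e1, e2_|e23 = e3, e3_|e23 = -e2:
e1 coeff: -v2*b12 - v3*b13 = -(3)*(-4) - (3)*(2) = 6
e2 coeff: v1*b12 - v3*b23 = (3)*(-4) - (3)*(4) = -24
e3 coeff: v1*b13 + v2*b23 = (3)*(2) + (3)*(4) = 18
v _| B = 6*e1 - 24*e2 + 18*e3


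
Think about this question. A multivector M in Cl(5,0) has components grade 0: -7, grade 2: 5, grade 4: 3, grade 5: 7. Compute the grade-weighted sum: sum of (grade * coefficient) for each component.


Grade-weighted sum = sum of grade_k * coefficient_k
0*(-7) = 0
2*5 = 10
4*3 = 12
5*7 = 35
Total = 0 + 10 + 12 + 35 = 57


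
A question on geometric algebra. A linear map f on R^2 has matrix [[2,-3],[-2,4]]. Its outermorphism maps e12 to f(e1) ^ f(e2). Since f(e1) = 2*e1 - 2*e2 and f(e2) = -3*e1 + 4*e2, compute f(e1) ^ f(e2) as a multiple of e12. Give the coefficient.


The outermorphism of a linear map f sends e1^e2 to f(e1)^f(e2).
f(e1) = 2*e1 - 2*e2
f(e2) = -3*e1 + 4*e2
f(e1) ^ f(e2) = (2*e1 - 2*e2) ^ (-3*e1 + 4*e2)
= 2*4*e12 + (-2)*(-3)*e21
= (8 - 6)*e12
= 2*e12
Coefficient = 2


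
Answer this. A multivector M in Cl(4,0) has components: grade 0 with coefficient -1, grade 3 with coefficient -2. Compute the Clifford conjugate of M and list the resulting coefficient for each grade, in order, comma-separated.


Clifford conjugate sign for grade k: (-1)^(k(k+1)/2)
Grade 0: (-1)^(0*1/2) = (-1)^0 = 1, coeff -1 -> -1
Grade 3: (-1)^(3*4/2) = (-1)^6 = 1, coeff -2 -> -2
Conjugated coefficients: -1, -2


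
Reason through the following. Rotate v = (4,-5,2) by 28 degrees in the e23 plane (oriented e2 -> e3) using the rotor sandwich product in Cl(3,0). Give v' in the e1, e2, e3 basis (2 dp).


Rotor R = cos(14deg) - sin(14deg)*e23
Rotation angle theta = 2 * 14 = 28 degrees in the e23 plane (e2 -> e3).
The component perpendicular to the plane (e1) is invariant: v'_1 = v1 = 4.00
cos(28deg) = 0.8829, sin(28deg) = 0.4695
v'_2 = v2*cos(theta) - v3*sin(theta) = -5*0.8829 - 2*0.4695 = -5.35
v'_3 = v2*sin(theta) + v3*cos(theta) = -5*0.4695 + 2*0.8829 = -0.58
v' = 4.00*e1 - 5.35*e2 - 0.58*e3


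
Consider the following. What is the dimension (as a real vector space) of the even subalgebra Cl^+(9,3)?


Even subalgebra dimension = 2^(n-1)
n = 9 + 3 = 12
2^(12 - 1) = 2^11 = 2048
Verification: sum of C(12,k) for even k = 1 + 66 + 495 + 924 + 495 + 66 + 1 = 2048
Result = 2048


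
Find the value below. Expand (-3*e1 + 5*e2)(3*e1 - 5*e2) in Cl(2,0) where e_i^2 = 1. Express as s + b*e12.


Expand: (-3*e1 + 5*e2)(3*e1 - 5*e2)
= (-3)*3*e1e1 + (-3)*(-5)*e1e2 + 5*3*e2e1 + 5*(-5)*e2e2
Using e1^2 = e2^2 = 1, e2e1 = -e1e2:
Scalar part s = (-3)*3 + 5*(-5) = -9 + (-25) = -34
Bivector part b = (-3)*(-5) - 5*3 = 15 - 15 = 0
uv = -34 + 0*e12


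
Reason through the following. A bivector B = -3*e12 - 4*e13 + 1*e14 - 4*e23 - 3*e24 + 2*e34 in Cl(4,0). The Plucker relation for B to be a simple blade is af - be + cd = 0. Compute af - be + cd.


Plucker relation: af - be + cd
a*f = (-3)*2 = -6
b*e = (-4)*(-3) = 12
c*d = 1*(-4) = -4
af - be + cd = -6 - 12 + (-4)
= -22


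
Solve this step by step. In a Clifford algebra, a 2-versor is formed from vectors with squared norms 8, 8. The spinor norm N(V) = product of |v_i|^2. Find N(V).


Spinor norm N(V) = |v1|^2 * |v2|^2 * ... * |v2|^2
= 8 * 8
Running product: 8, 64
N(V) = 64


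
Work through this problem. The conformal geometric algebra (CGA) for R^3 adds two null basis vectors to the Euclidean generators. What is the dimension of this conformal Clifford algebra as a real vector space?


The conformal model of R^3 uses Cl(4,1): the 3 Euclidean generators plus two extra orthogonal generators e+ (e+^2 = +1) and e- (e-^2 = -1), from which the null vectors e0, einf are built.
Number of generators m = 3 + 2 = 5.
dim Cl(p,q) = 2^m = 2^5 = 32


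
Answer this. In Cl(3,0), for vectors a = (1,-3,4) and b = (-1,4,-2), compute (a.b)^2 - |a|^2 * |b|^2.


a . b = 1*(-1) + (-3)*4 + 4*(-2)
= -1 + (-12) + (-8) = -21
|a|^2 = 1^2 + (-3)^2 + 4^2 = 26
|b|^2 = (-1)^2 + 4^2 + (-2)^2 = 21
(a.b)^2 = (-21)^2 = 441
|a|^2 * |b|^2 = 26 * 21 = 546
Result = 441 - 546 = -105


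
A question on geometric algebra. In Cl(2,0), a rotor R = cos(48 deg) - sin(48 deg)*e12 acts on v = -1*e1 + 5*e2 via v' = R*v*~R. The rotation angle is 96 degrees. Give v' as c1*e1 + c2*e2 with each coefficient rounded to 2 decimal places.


Rotor R = cos(48deg) - sin(48deg)*e12
Rotation angle theta = 2 * 48 = 96 degrees
v' = R*v*~R rotates v by theta.
cos(96deg) = -0.1045, sin(96deg) = 0.9945
v'_1 = -1*cos(96deg) - 5*sin(96deg)
= -1*(-0.1045) - 5*0.9945
= -4.87
v'_2 = -1*sin(96deg) + 5*cos(96deg)
= -1*0.9945 + 5*(-0.1045)
= -1.52
v' = -4.87*e1 - 1.52*e2


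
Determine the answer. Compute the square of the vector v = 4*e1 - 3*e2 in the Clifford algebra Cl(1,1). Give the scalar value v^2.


v^2 = sum of c_i^2 * e_i^2
Positive signature terms (e_i^2 = +1): 4^2 = 16
Negative signature terms (e_j^2 = -1): (-3)^2 = 9
v^2 = 16 - 9 = 7


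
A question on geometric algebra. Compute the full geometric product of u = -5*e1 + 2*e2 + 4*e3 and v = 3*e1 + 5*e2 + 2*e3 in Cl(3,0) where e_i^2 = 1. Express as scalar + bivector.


In Cl(3,0): e_i^2 = 1, e_ie_j = -e_je_i for i != j.
Scalar part = u . v = (-5)*3 + 2*5 + 4*2
= -15 + 10 + 8 = 3
e12 coeff = (-5)*5 - 2*3 = -25 - 6 = -31
e13 coeff = (-5)*2 - 4*3 = -10 - 12 = -22
e23 coeff = 2*2 - 4*5 = 4 - 20 = -16
uv = 3 - 31*e12 - 22*e13 - 16*e23


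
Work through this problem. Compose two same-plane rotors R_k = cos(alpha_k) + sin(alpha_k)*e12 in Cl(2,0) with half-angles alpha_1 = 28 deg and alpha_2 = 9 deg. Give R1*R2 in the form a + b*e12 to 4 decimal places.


Same-plane rotors commute and their half-angles add:
R1*R2 = cos(a1 + a2) + sin(a1 + a2)*e12.
a1 + a2 = 28 + 9 = 37 deg
cos(37 deg) = 0.7986
sin(37 deg) = 0.6018
R1*R2 = 0.7986 + 0.6018*e12


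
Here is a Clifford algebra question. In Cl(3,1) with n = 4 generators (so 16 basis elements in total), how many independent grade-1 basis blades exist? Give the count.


Number of grade-k basis blades in Cl(p,q) with n = p + q is C(n, k).
n = 3 + 1 = 4
C(4, 1) = 4! / (1! * 3!)
= 24 / (1 * 6)
= 4


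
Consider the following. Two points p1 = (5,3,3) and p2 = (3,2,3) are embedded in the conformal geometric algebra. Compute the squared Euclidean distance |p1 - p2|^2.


p1 - p2 = (2, 1, 0)
|p1 - p2|^2 = 2^2 + 1^2 + 0^2
= 4 + 1 + 0
= 5


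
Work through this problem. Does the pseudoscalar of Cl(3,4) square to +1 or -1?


The pseudoscalar I = e1...e_n (product of all n generators) of Cl(p,q) satisfies I^2 = (-1)^(q + n(n-1)/2).
p = 3, q = 4, n = p + q = 7
n(n-1)/2 = 7 * 6 / 2 = 21
Exponent = q + n(n-1)/2 = 4 + 21 = 25
I^2 = (-1)^25 = -1


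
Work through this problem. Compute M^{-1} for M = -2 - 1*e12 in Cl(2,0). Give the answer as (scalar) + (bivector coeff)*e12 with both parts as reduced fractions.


M = -2 - 1*e12, where e12^2 = -1.
Since M commutes with its reverse ~M = a - b*e12, M * ~M = a^2 - b^2*e12^2 = a^2 + b^2.
So M^{-1} = ~M / (a^2 + b^2) = (a - b*e12)/(a^2 + b^2).
a^2 + b^2 = 4 + 1 = 5
Scalar part = -2/5 = -2/5
Bivector coeff = 1/5 = 1/5
M^{-1} = -2/5 + 1/5*e12


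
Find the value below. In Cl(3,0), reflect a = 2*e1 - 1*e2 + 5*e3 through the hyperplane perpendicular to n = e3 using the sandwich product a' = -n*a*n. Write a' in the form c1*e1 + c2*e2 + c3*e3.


Reflection formula: a' = -n*a*n, with n = e3 (unit vector, n^2 = 1).
For reflection through hyperplane perp to e3:
The component along e3 flips sign, others stay.
a = (2, -1, 5)
a' = (2, -1, -5)
a' = 2*e1 - 1*e2 - 5*e3


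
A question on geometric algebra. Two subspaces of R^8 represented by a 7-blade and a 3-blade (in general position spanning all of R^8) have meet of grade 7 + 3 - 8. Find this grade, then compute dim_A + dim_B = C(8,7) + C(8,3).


Meet grade = grade(A) + grade(B) - n
= 7 + 3 - 8 = 2
C(8,7) = 8
C(8,3) = 56
dim_A + dim_B = 8 + 56 = 64


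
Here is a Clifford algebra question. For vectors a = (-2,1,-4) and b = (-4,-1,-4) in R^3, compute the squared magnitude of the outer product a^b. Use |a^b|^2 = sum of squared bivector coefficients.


a wedge b = (a1*b2 - a2*b1)*e12 + (a1*b3 - a3*b1)*e13 + (a2*b3 - a3*b2)*e23
e12 coeff: (-2)*(-1) - 1*(-4) = 2 - (-4) = 6
e13 coeff: (-2)*(-4) - (-4)*(-4) = 8 - 16 = -8
e23 coeff: 1*(-4) - (-4)*(-1) = -4 - 4 = -8
|a wedge b|^2 = 6^2 + (-8)^2 + (-8)^2
= 36 + 64 + 64
= 164


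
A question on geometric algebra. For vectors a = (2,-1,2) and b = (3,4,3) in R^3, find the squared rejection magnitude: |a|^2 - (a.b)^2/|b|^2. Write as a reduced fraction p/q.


|a|^2 = 2^2 + (-1)^2 + 2^2 = 9
|b|^2 = 3^2 + 4^2 + 3^2 = 34
a . b = 2*3 + (-1)*4 + 2*3 = 8
(a.b)^2 = 8^2 = 64
|rej|^2 = 9 - 64/34
= (306 - 64)/34
= 242/34
In lowest terms: 121/17


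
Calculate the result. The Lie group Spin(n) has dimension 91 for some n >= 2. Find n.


dim Spin(n) = dim so(n) = n(n-1)/2.
Solve n(n-1)/2 = 91, i.e. n^2 - n - 182 = 0.
Discriminant = 1 + 8*91 = 729
n = (1 + sqrt(729))/2 = (1 + 27)/2 = 14


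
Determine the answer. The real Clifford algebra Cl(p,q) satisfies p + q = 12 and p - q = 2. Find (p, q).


We need p + q = 12 and p - q = 2.
Adding: 2p = 12 + 2 = 14, so p = 7.
Then q = 12 - 7 = 5.
(p, q) = (7, 5)


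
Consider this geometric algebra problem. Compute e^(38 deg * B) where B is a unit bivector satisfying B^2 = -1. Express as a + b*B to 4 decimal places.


For a unit bivector B with B^2 = -1, the exponential series gives
e^(theta*B) = cos(theta) + sin(theta)*B (the GA analogue of Euler's formula).
theta = 38 degrees = 0.663225 rad
cos(38 deg) = 0.7880
sin(38 deg) = 0.6157
exp(theta*B) = 0.7880 + 0.6157*B


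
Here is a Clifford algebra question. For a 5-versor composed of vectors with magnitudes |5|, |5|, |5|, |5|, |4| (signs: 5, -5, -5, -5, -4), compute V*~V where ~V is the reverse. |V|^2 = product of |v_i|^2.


Each vector v_i has |v_i|^2 = s_i^2
Squared scales: 5^2 = 25, (-5)^2 = 25, (-5)^2 = 25, (-5)^2 = 25, (-4)^2 = 16
|V|^2 = 25 * 25 * 25 * 25 * 16
= 6250000


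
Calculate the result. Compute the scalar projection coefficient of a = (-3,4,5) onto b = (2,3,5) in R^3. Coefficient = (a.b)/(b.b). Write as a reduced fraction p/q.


Projection coefficient = (a . b) / (b . b)
a . b = (-3)*2 + 4*3 + 5*5
= -6 + 12 + 25 = 31
b . b = 2^2 + 3^2 + 5^2
= 4 + 9 + 25 = 38
Coefficient = 31/38
In lowest terms: 31/38


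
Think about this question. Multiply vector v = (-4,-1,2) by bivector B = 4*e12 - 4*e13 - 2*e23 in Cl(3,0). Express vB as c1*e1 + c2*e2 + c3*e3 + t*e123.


vB has grade-1 (vector) and grade-3 (trivector) parts: vB = (v _| B) + (v ^ B).
Vector part <vB>_1:
  e1: -v2*b12 - v3*b13 = -(-1)*(4) - (2)*(-4) = 12
  e2: v1*b12 - v3*b23 = (-4)*(4) - (2)*(-2) = -12
  e3: v1*b13 + v2*b23 = (-4)*(-4) + (-1)*(-2) = 18
Trivector part <vB>_3:
  e123: v1*b23 - v2*b13 + v3*b12 = (-4)*(-2) - (-1)*(-4) + (2)*(4) = 12
vB = 12*e1 - 12*e2 + 18*e3 + 12*e123


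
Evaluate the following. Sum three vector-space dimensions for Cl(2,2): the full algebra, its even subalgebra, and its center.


n = 2 + 2 = 4
Total dim = 2^4 = 16
Even subalgebra dim = 2^3 = 8
n is even, so center dim = 1
Sum = 16 + 8 + 1 = 25


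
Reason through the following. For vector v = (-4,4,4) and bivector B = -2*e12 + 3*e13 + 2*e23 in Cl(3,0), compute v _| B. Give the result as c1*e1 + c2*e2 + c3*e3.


Left contraction v _| B = <vB>_1 (grade-1 part of the geometric product vB).
Using e1_|e12 = e2, e2_|e12 = -e1, e1_|e13 = e3, e3_|e13 = -e1, e2_|e23 = e3, e3_|e23 = -e2:
e1 coeff: -v2*b12 - v3*b13 = -(4)*(-2) - (4)*(3) = -4
e2 coeff: v1*b12 - v3*b23 = (-4)*(-2) - (4)*(2) = 0
e3 coeff: v1*b13 + v2*b23 = (-4)*(3) + (4)*(2) = -4
v _| B = -4*e1 + 0*e2 - 4*e3


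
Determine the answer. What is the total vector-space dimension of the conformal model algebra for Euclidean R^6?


The conformal model of R^6 uses Cl(7,1): the 6 Euclidean generators plus two extra orthogonal generators e+ (e+^2 = +1) and e- (e-^2 = -1), from which the null vectors e0, einf are built.
Number of generators m = 6 + 2 = 8.
dim Cl(p,q) = 2^m = 2^8 = 256


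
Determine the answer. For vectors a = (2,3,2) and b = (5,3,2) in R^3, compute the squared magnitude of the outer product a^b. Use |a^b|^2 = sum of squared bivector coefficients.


a wedge b = (a1*b2 - a2*b1)*e12 + (a1*b3 - a3*b1)*e13 + (a2*b3 - a3*b2)*e23
e12 coeff: 2*3 - 3*5 = 6 - 15 = -9
e13 coeff: 2*2 - 2*5 = 4 - 10 = -6
e23 coeff: 3*2 - 2*3 = 6 - 6 = 0
|a wedge b|^2 = (-9)^2 + (-6)^2 + 0^2
= 81 + 36 + 0
= 117


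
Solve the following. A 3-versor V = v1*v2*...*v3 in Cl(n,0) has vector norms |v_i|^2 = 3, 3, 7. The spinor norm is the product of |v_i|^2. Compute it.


Spinor norm N(V) = |v1|^2 * |v2|^2 * ... * |v3|^2
= 3 * 3 * 7
Running product: 3, 9, 63
N(V) = 63


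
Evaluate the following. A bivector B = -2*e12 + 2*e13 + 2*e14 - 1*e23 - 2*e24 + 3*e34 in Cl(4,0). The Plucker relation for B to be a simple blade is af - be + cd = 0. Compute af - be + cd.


Plucker relation: af - be + cd
a*f = (-2)*3 = -6
b*e = 2*(-2) = -4
c*d = 2*(-1) = -2
af - be + cd = -6 - (-4) + (-2)
= -4


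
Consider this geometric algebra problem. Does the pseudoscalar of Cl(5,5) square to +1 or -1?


The pseudoscalar I = e1...e_n (product of all n generators) of Cl(p,q) satisfies I^2 = (-1)^(q + n(n-1)/2).
p = 5, q = 5, n = p + q = 10
n(n-1)/2 = 10 * 9 / 2 = 45
Exponent = q + n(n-1)/2 = 5 + 45 = 50
I^2 = (-1)^50 = +1


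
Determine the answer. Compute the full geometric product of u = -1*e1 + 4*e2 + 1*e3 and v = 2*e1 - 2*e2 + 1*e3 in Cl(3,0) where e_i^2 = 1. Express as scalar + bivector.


In Cl(3,0): e_i^2 = 1, e_ie_j = -e_je_i for i != j.
Scalar part = u . v = (-1)*2 + 4*(-2) + 1*1
= -2 + (-8) + 1 = -9
e12 coeff = (-1)*(-2) - 4*2 = 2 - 8 = -6
e13 coeff = (-1)*1 - 1*2 = -1 - 2 = -3
e23 coeff = 4*1 - 1*(-2) = 4 - (-2) = 6
uv = -9 - 6*e12 - 3*e13 + 6*e23


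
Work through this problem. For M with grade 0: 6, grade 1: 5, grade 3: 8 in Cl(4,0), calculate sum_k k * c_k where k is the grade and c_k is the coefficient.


Grade-weighted sum = sum of grade_k * coefficient_k
0*6 = 0
1*5 = 5
3*8 = 24
Total = 0 + 5 + 24 = 29


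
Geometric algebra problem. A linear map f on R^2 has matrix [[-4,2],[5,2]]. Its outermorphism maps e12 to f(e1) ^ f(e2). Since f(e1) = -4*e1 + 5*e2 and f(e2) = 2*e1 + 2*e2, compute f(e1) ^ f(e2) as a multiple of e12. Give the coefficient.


The outermorphism of a linear map f sends e1^e2 to f(e1)^f(e2).
f(e1) = -4*e1 + 5*e2
f(e2) = 2*e1 + 2*e2
f(e1) ^ f(e2) = (-4*e1 + 5*e2) ^ (2*e1 + 2*e2)
= (-4)*2*e12 + 5*2*e21
= (-8 - 10)*e12
= -18*e12
Coefficient = -18


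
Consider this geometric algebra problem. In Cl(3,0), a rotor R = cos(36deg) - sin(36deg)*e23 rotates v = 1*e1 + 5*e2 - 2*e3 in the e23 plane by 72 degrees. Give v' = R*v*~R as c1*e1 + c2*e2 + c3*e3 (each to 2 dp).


Rotor R = cos(36deg) - sin(36deg)*e23
Rotation angle theta = 2 * 36 = 72 degrees in the e23 plane (e2 -> e3).
The component perpendicular to the plane (e1) is invariant: v'_1 = v1 = 1.00
cos(72deg) = 0.3090, sin(72deg) = 0.9511
v'_2 = v2*cos(theta) - v3*sin(theta) = 5*0.3090 - (-2)*0.9511 = 3.45
v'_3 = v2*sin(theta) + v3*cos(theta) = 5*0.9511 + (-2)*0.3090 = 4.14
v' = 1.00*e1 + 3.45*e2 + 4.14*e3


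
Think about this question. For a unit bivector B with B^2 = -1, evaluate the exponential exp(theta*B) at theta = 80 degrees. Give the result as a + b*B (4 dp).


For a unit bivector B with B^2 = -1, the exponential series gives
e^(theta*B) = cos(theta) + sin(theta)*B (the GA analogue of Euler's formula).
theta = 80 degrees = 1.396263 rad
cos(80 deg) = 0.1736
sin(80 deg) = 0.9848
exp(theta*B) = 0.1736 + 0.9848*B


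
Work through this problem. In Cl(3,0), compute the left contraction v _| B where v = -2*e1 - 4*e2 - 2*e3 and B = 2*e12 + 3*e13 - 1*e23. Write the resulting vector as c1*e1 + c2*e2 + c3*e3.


Left contraction v _| B = <vB>_1 (grade-1 part of the geometric product vB).
Using e1_|e12 = e2, e2_|e12 = -e1, e1_|e13 = e3, e3_|e13 = -e1, e2_|e23 = e3, e3_|e23 = -e2:
e1 coeff: -v2*b12 - v3*b13 = -(-4)*(2) - (-2)*(3) = 14
e2 coeff: v1*b12 - v3*b23 = (-2)*(2) - (-2)*(-1) = -6
e3 coeff: v1*b13 + v2*b23 = (-2)*(3) + (-4)*(-1) = -2
v _| B = 14*e1 - 6*e2 - 2*e3


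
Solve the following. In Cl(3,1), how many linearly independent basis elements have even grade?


Even subalgebra dimension = 2^(n-1)
n = 3 + 1 = 4
2^(4 - 1) = 2^3 = 8
Verification: sum of C(4,k) for even k = 1 + 6 + 1 = 8
Result = 8


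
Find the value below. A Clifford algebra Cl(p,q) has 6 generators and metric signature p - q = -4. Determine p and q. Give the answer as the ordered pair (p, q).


We need p + q = 6 and p - q = -4.
Adding: 2p = 6 + (-4) = 2, so p = 1.
Then q = 6 - 1 = 5.
(p, q) = (1, 5)


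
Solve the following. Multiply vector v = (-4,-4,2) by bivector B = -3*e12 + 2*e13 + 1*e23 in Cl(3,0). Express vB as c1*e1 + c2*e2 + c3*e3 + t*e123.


vB has grade-1 (vector) and grade-3 (trivector) parts: vB = (v _| B) + (v ^ B).
Vector part <vB>_1:
  e1: -v2*b12 - v3*b13 = -(-4)*(-3) - (2)*(2) = -16
  e2: v1*b12 - v3*b23 = (-4)*(-3) - (2)*(1) = 10
  e3: v1*b13 + v2*b23 = (-4)*(2) + (-4)*(1) = -12
Trivector part <vB>_3:
  e123: v1*b23 - v2*b13 + v3*b12 = (-4)*(1) - (-4)*(2) + (2)*(-3) = -2
vB = -16*e1 + 10*e2 - 12*e3 - 2*e123


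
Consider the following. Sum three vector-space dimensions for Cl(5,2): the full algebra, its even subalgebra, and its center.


n = 5 + 2 = 7
Total dim = 2^7 = 128
Even subalgebra dim = 2^6 = 64
n is odd, so center dim = 2
Sum = 128 + 64 + 2 = 194


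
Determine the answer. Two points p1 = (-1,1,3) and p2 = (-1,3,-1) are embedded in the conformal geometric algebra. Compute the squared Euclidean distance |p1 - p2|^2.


p1 - p2 = (0, -2, 4)
|p1 - p2|^2 = 0^2 + (-2)^2 + 4^2
= 0 + 4 + 16
= 20


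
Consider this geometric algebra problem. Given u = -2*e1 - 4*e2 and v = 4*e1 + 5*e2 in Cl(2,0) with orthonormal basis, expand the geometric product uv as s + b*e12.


Expand: (-2*e1 - 4*e2)(4*e1 + 5*e2)
= (-2)*4*e1e1 + (-2)*5*e1e2 + (-4)*4*e2e1 + (-4)*5*e2e2
Using e1^2 = e2^2 = 1, e2e1 = -e1e2:
Scalar part s = (-2)*4 + (-4)*5 = -8 + (-20) = -28
Bivector part b = (-2)*5 - (-4)*4 = -10 - (-16) = 6
uv = -28 + 6*e12
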